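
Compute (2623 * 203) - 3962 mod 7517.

2623 * 203 = 532469 ≡ 6279 (mod 7517)
6279 - 3962 = 2317

2317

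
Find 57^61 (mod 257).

61 in binary is 111101, i.e. 61 = 32 + 16 + 8 + 4 + 1.
57^1 ≡ 57 (mod 257)
57^2 ≡ 57^2 = 3249 ≡ 165 (mod 257)
57^4 ≡ 165^2 = 27225 ≡ 240 (mod 257)
57^8 ≡ 240^2 = 57600 ≡ 32 (mod 257)
57^16 ≡ 32^2 = 1024 ≡ 253 (mod 257)
57^32 ≡ 253^2 = 64009 ≡ 16 (mod 257)
57^61 = 57^32 × 57^16 × 57^8 × 57^4 × 57^1 ≡ 16 × 253 × 32 × 240 × 57 (mod 257).
Accumulate the product:
16 × 253 = 4048 ≡ 193
193 × 32 = 6176 ≡ 8
8 × 240 = 1920 ≡ 121
121 × 57 = 6897 ≡ 215

215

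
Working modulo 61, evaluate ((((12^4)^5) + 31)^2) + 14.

59

(12)^4 ≡ 57 (mod 61)
(57)^5 ≡ 13 (mod 61)
13 + 31 = 44
(44)^2 ≡ 45 (mod 61)
45 + 14 = 59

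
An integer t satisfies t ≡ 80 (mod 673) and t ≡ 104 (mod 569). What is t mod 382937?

673⁻¹ mod 569: 673*476 ≡ 1 (mod 569), so 673⁻¹ ≡ 476.
t = 80 + 673*((104 − 80)*476 mod 569) = 80 + 673*44 = 29692.
Check: 29692 mod 673 = 80, 29692 mod 569 = 104. ✓

29692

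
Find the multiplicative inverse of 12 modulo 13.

Run the extended Euclidean algorithm:
13 = 1×12 + 1
12 = 12×1 + 0
gcd(12, 13) = 1, so the inverse exists.
Back-substitute for 1:
1 = 1×13 − 1×12
So 12⁻¹ ≡ −1 ≡ 12 (mod 13).

12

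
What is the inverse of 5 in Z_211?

169

By the extended Euclidean algorithm:
211 = 42×5 + 1
5 = 5×1 + 0
gcd(5, 211) = 1, so the inverse exists.
Back-substitute for 1:
1 = 1×211 − 42×5
So 5⁻¹ ≡ −42 ≡ 169 (mod 211).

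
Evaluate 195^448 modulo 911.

517

195^1 ≡ 195 (mod 911)
195^2 ≡ 195^2 = 38025 ≡ 674 (mod 911)
195^4 ≡ 674^2 = 454276 ≡ 598 (mod 911)
195^8 ≡ 598^2 = 357604 ≡ 492 (mod 911)
195^16 ≡ 492^2 = 242064 ≡ 649 (mod 911)
195^32 ≡ 649^2 = 421201 ≡ 319 (mod 911)
195^64 ≡ 319^2 = 101761 ≡ 640 (mod 911)
195^128 ≡ 640^2 = 409600 ≡ 561 (mod 911)
195^256 ≡ 561^2 = 314721 ≡ 426 (mod 911)
195^448 = 195^256 · 195^128 · 195^64 ≡ 426 · 561 · 640 (mod 911).
Accumulate the product:
426 · 561 = 238986 ≡ 304
304 · 640 = 194560 ≡ 517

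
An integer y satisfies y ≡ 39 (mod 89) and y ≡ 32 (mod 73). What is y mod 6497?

6091

89⁻¹ mod 73: 89×32 ≡ 1 (mod 73), so 89⁻¹ ≡ 32.
y = 39 + 89×((32 − 39)×32 mod 73) = 39 + 89×68 = 6091.
Check: 6091 mod 89 = 39, 6091 mod 73 = 32. ✓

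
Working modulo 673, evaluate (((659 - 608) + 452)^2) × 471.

659 - 608 = 51
51 + 452 = 503
(503)^2 ≡ 634 (mod 673)
634 × 471 = 298614 ≡ 475 (mod 673)

475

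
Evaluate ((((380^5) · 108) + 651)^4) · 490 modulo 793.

209

(380)^5 ≡ 48 (mod 793)
48 · 108 = 5184 ≡ 426 (mod 793)
426 + 651 = 1077 ≡ 284 (mod 793)
(284)^4 ≡ 562 (mod 793)
562 · 490 = 275380 ≡ 209 (mod 793)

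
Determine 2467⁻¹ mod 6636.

4051

6636 = 2·2467 + 1702
2467 = 1·1702 + 765
1702 = 2·765 + 172
765 = 4·172 + 77
172 = 2·77 + 18
77 = 4·18 + 5
18 = 3·5 + 3
5 = 1·3 + 2
3 = 1·2 + 1
2 = 2·1 + 0
gcd(2467, 6636) = 1, so the inverse exists.
Bézout: 1 = 961·6636 − 2585·2467.
So 2467⁻¹ ≡ −2585 ≡ 4051 (mod 6636).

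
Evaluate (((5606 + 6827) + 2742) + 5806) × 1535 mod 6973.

5606 + 6827 = 12433 ≡ 5460 (mod 6973)
5460 + 2742 = 8202 ≡ 1229 (mod 6973)
1229 + 5806 = 7035 ≡ 62 (mod 6973)
62 × 1535 = 95170 ≡ 4521 (mod 6973)

4521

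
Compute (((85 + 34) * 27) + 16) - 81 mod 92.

20

85 + 34 = 119 ≡ 27 (mod 92)
27 * 27 = 729 ≡ 85 (mod 92)
85 + 16 = 101 ≡ 9 (mod 92)
9 - 81 = -72 ≡ 20 (mod 92)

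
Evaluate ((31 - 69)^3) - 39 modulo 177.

136

31 - 69 = -38 ≡ 139 (mod 177)
(139)^3 ≡ 175 (mod 177)
175 - 39 = 136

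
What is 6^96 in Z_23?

Compute successive squares:
96 in binary is 1100000, i.e. 96 = 64 + 32.
6^1 ≡ 6 (mod 23)
6^2 ≡ 6^2 = 36 ≡ 13 (mod 23)
6^4 ≡ 13^2 = 169 ≡ 8 (mod 23)
6^8 ≡ 8^2 = 64 ≡ 18 (mod 23)
6^16 ≡ 18^2 = 324 ≡ 2 (mod 23)
6^32 ≡ 2^2 = 4 (mod 23)
6^64 ≡ 4^2 = 16 (mod 23)
6^96 = 6^64 * 6^32 ≡ 16 * 4 (mod 23).
16 * 4 = 64 ≡ 18 (mod 23).

18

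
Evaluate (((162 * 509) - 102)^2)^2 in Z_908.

324

162 * 509 = 82458 ≡ 738 (mod 908)
738 - 102 = 636
(636)^2 ≡ 436 (mod 908)
(436)^2 ≡ 324 (mod 908)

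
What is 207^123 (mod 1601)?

Compute successive squares:
207^1 ≡ 207 (mod 1601)
207^2 ≡ 207^2 = 42849 ≡ 1223 (mod 1601)
207^4 ≡ 1223^2 = 1495729 ≡ 395 (mod 1601)
207^8 ≡ 395^2 = 156025 ≡ 728 (mod 1601)
207^16 ≡ 728^2 = 529984 ≡ 53 (mod 1601)
207^32 ≡ 53^2 = 2809 ≡ 1208 (mod 1601)
207^64 ≡ 1208^2 = 1459264 ≡ 753 (mod 1601)
207^123 = 207^64 · 207^32 · 207^16 · 207^8 · 207^2 · 207^1 ≡ 753 · 1208 · 53 · 728 · 1223 · 207 (mod 1601).
Accumulate the product:
753 · 1208 = 909624 ≡ 256
256 · 53 = 13568 ≡ 760
760 · 728 = 553280 ≡ 935
935 · 1223 = 1143505 ≡ 391
391 · 207 = 80937 ≡ 887

887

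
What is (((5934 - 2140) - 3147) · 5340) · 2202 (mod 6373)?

1615

5934 - 2140 = 3794
3794 - 3147 = 647
647 · 5340 = 3454980 ≡ 814 (mod 6373)
814 · 2202 = 1792428 ≡ 1615 (mod 6373)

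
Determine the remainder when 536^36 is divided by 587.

25

Using repeated squaring:
536^1 ≡ 536 (mod 587)
536^2 ≡ 536^2 = 287296 ≡ 253 (mod 587)
536^4 ≡ 253^2 = 64009 ≡ 26 (mod 587)
536^8 ≡ 26^2 = 676 ≡ 89 (mod 587)
536^16 ≡ 89^2 = 7921 ≡ 290 (mod 587)
536^32 ≡ 290^2 = 84100 ≡ 159 (mod 587)
536^36 = 536^32 * 536^4 ≡ 159 * 26 (mod 587).
159 * 26 = 4134 ≡ 25 (mod 587).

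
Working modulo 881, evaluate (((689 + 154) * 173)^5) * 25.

689 + 154 = 843
843 * 173 = 145839 ≡ 474 (mod 881)
(474)^5 ≡ 237 (mod 881)
237 * 25 = 5925 ≡ 639 (mod 881)

639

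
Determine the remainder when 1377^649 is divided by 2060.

857

649 in binary is 1010001001, i.e. 649 = 512 + 128 + 8 + 1.
1377^1 ≡ 1377 (mod 2060)
1377^2 ≡ 1377^2 = 1896129 ≡ 929 (mod 2060)
1377^4 ≡ 929^2 = 863041 ≡ 1961 (mod 2060)
1377^8 ≡ 1961^2 = 3845521 ≡ 1561 (mod 2060)
1377^16 ≡ 1561^2 = 2436721 ≡ 1801 (mod 2060)
1377^32 ≡ 1801^2 = 3243601 ≡ 1161 (mod 2060)
1377^64 ≡ 1161^2 = 1347921 ≡ 681 (mod 2060)
1377^128 ≡ 681^2 = 463761 ≡ 261 (mod 2060)
1377^256 ≡ 261^2 = 68121 ≡ 141 (mod 2060)
1377^512 ≡ 141^2 = 19881 ≡ 1341 (mod 2060)
1377^649 = 1377^512 * 1377^128 * 1377^8 * 1377^1 ≡ 1341 * 261 * 1561 * 1377 (mod 2060).
Accumulate the product:
1341 * 261 = 350001 ≡ 1861
1861 * 1561 = 2905021 ≡ 421
421 * 1377 = 579717 ≡ 857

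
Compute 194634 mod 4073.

194634 = 47×4073 + 3203, so 194634 ≡ 3203 (mod 4073).

3203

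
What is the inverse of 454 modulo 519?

Run the extended Euclidean algorithm:
519 = 1*454 + 65
454 = 6*65 + 64
65 = 1*64 + 1
64 = 64*1 + 0
gcd(454, 519) = 1, so the inverse exists.
Bézout: 1 = 7*519 − 8*454.
So 454⁻¹ ≡ −8 ≡ 511 (mod 519).

511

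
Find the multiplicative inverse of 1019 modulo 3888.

3888 = 3*1019 + 831
1019 = 1*831 + 188
831 = 4*188 + 79
188 = 2*79 + 30
79 = 2*30 + 19
30 = 1*19 + 11
19 = 1*11 + 8
11 = 1*8 + 3
8 = 2*3 + 2
3 = 1*2 + 1
2 = 2*1 + 0
gcd(1019, 3888) = 1, so the inverse exists.
Back-substitute for 1:
1 = 1*3 − 1*2
  = −1*8 + 3*3
  = 3*11 − 4*8
  = −4*19 + 7*11
  = 7*30 − 11*19
  = −11*79 + 29*30
  = 29*188 − 69*79
  = −69*831 + 305*188
  = 305*1019 − 374*831
  = −374*3888 + 1427*1019
So 1019⁻¹ ≡ 1427 (mod 3888).

1427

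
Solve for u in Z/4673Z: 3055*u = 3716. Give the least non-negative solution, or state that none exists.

gcd(3055, 4673) = 1, so a unique solution mod 4673 exists.
3055⁻¹ ≡ 3821 (mod 4673).
u ≡ 3821*3716 ≡ 2262 (mod 4673).

2262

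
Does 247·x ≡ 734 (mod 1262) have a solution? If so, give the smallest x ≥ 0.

gcd(247, 1262) = 1, so a unique solution mod 1262 exists.
247⁻¹ ≡ 327 (mod 1262).
x ≡ 327·734 ≡ 238 (mod 1262).

238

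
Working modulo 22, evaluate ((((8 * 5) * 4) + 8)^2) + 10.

8 * 5 = 40 ≡ 18 (mod 22)
18 * 4 = 72 ≡ 6 (mod 22)
6 + 8 = 14
(14)^2 ≡ 20 (mod 22)
20 + 10 = 30 ≡ 8 (mod 22)

8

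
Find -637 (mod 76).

47

-637 = -9·76 + 47, so -637 ≡ 47 (mod 76).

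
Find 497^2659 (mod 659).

2659 in binary is 101001100011, i.e. 2659 = 2048 + 512 + 64 + 32 + 2 + 1.
497^1 ≡ 497 (mod 659)
497^2 ≡ 497^2 = 247009 ≡ 543 (mod 659)
497^4 ≡ 543^2 = 294849 ≡ 276 (mod 659)
497^8 ≡ 276^2 = 76176 ≡ 391 (mod 659)
497^16 ≡ 391^2 = 152881 ≡ 652 (mod 659)
497^32 ≡ 652^2 = 425104 ≡ 49 (mod 659)
497^64 ≡ 49^2 = 2401 ≡ 424 (mod 659)
497^128 ≡ 424^2 = 179776 ≡ 528 (mod 659)
497^256 ≡ 528^2 = 278784 ≡ 27 (mod 659)
497^512 ≡ 27^2 = 729 ≡ 70 (mod 659)
497^1024 ≡ 70^2 = 4900 ≡ 287 (mod 659)
497^2048 ≡ 287^2 = 82369 ≡ 653 (mod 659)
497^2659 = 497^2048 * 497^512 * 497^64 * 497^32 * 497^2 * 497^1 ≡ 653 * 70 * 424 * 49 * 543 * 497 (mod 659).
Accumulate the product:
653 * 70 = 45710 ≡ 239
239 * 424 = 101336 ≡ 509
509 * 49 = 24941 ≡ 558
558 * 543 = 302994 ≡ 513
513 * 497 = 254961 ≡ 587

587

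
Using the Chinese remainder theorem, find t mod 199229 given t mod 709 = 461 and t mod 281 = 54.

709⁻¹ mod 281: 709·65 ≡ 1 (mod 281), so 709⁻¹ ≡ 65.
t = 461 + 709·((54 − 461)·65 mod 281) = 461 + 709·240 = 170621.

170621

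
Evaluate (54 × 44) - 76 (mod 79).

54 × 44 = 2376 ≡ 6 (mod 79)
6 - 76 = -70 ≡ 9 (mod 79)

9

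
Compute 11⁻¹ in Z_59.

43

Apply the Euclidean algorithm and back-substitute:
59 = 5*11 + 4
11 = 2*4 + 3
4 = 1*3 + 1
3 = 3*1 + 0
gcd(11, 59) = 1, so the inverse exists.
Back-substitute for 1:
1 = 1*4 − 1*3
  = −1*11 + 3*4
  = 3*59 − 16*11
So 11⁻¹ ≡ −16 ≡ 43 (mod 59).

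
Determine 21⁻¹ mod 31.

3

Apply the Euclidean algorithm and back-substitute:
31 = 1×21 + 10
21 = 2×10 + 1
10 = 10×1 + 0
gcd(21, 31) = 1, so the inverse exists.
Bézout: 1 = −2×31 + 3×21.
So 21⁻¹ ≡ 3 (mod 31).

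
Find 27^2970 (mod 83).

59

Compute successive squares:
2970 in binary is 101110011010, i.e. 2970 = 2048 + 512 + 256 + 128 + 16 + 8 + 2.
27^1 ≡ 27 (mod 83)
27^2 ≡ 27^2 = 729 ≡ 65 (mod 83)
27^4 ≡ 65^2 = 4225 ≡ 75 (mod 83)
27^8 ≡ 75^2 = 5625 ≡ 64 (mod 83)
27^16 ≡ 64^2 = 4096 ≡ 29 (mod 83)
27^32 ≡ 29^2 = 841 ≡ 11 (mod 83)
27^64 ≡ 11^2 = 121 ≡ 38 (mod 83)
27^128 ≡ 38^2 = 1444 ≡ 33 (mod 83)
27^256 ≡ 33^2 = 1089 ≡ 10 (mod 83)
27^512 ≡ 10^2 = 100 ≡ 17 (mod 83)
27^1024 ≡ 17^2 = 289 ≡ 40 (mod 83)
27^2048 ≡ 40^2 = 1600 ≡ 23 (mod 83)
27^2970 = 27^2048 · 27^512 · 27^256 · 27^128 · 27^16 · 27^8 · 27^2 ≡ 23 · 17 · 10 · 33 · 29 · 64 · 65 (mod 83).
Accumulate the product:
23 · 17 = 391 ≡ 59
59 · 10 = 590 ≡ 9
9 · 33 = 297 ≡ 48
48 · 29 = 1392 ≡ 64
64 · 64 = 4096 ≡ 29
29 · 65 = 1885 ≡ 59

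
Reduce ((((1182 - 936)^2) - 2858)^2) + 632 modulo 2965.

1611

1182 - 936 = 246
(246)^2 ≡ 1216 (mod 2965)
1216 - 2858 = -1642 ≡ 1323 (mod 2965)
(1323)^2 ≡ 979 (mod 2965)
979 + 632 = 1611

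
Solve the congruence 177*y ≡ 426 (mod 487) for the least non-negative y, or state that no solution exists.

gcd(177, 487) = 1, so a unique solution mod 487 exists.
177⁻¹ ≡ 476 (mod 487).
y ≡ 476*426 ≡ 184 (mod 487).

184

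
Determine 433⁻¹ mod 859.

123

Apply the Euclidean algorithm and back-substitute:
859 = 1×433 + 426
433 = 1×426 + 7
426 = 60×7 + 6
7 = 1×6 + 1
6 = 6×1 + 0
gcd(433, 859) = 1, so the inverse exists.
Bézout: 1 = −62×859 + 123×433.
So 433⁻¹ ≡ 123 (mod 859).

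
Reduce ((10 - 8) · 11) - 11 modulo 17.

11

10 - 8 = 2
2 · 11 = 22 ≡ 5 (mod 17)
5 - 11 = -6 ≡ 11 (mod 17)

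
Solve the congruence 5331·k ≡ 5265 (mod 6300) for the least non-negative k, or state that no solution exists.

1815

gcd(5331, 6300) = 3, and 3 | 5265, so solutions exist.
Divide through by 3: 1777·k = 1755 (mod 2100).
1777⁻¹ ≡ 13 (mod 2100).
k ≡ 13·1755 ≡ 1815 (mod 2100).
The smallest non-negative solution is k = 1815.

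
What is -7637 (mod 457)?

132

-7637 = -17×457 + 132, so -7637 ≡ 132 (mod 457).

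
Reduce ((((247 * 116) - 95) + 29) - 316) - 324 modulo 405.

247 * 116 = 28652 ≡ 302 (mod 405)
302 - 95 = 207
207 + 29 = 236
236 - 316 = -80 ≡ 325 (mod 405)
325 - 324 = 1

1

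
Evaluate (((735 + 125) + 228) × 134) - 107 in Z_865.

365

735 + 125 = 860
860 + 228 = 1088 ≡ 223 (mod 865)
223 × 134 = 29882 ≡ 472 (mod 865)
472 - 107 = 365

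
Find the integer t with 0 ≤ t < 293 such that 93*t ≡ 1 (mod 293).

230

Run the extended Euclidean algorithm:
293 = 3*93 + 14
93 = 6*14 + 9
14 = 1*9 + 5
9 = 1*5 + 4
5 = 1*4 + 1
4 = 4*1 + 0
gcd(93, 293) = 1, so the inverse exists.
Back-substitute for 1:
1 = 1*5 − 1*4
  = −1*9 + 2*5
  = 2*14 − 3*9
  = −3*93 + 20*14
  = 20*293 − 63*93
So 93⁻¹ ≡ −63 ≡ 230 (mod 293).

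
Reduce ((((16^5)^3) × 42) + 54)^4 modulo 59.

7

(16)^5 ≡ 28 (mod 59)
(28)^3 ≡ 4 (mod 59)
4 × 42 = 168 ≡ 50 (mod 59)
50 + 54 = 104 ≡ 45 (mod 59)
(45)^4 ≡ 7 (mod 59)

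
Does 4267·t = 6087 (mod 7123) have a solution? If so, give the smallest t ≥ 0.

no solution

gcd(4267, 7123) = 17, and 17 does not divide 6087.
So the congruence has no solution.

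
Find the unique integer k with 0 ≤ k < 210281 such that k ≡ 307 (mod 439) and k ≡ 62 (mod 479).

29281

439⁻¹ mod 479: 439*467 ≡ 1 (mod 479), so 439⁻¹ ≡ 467.
k = 307 + 439*((62 − 307)*467 mod 479) = 307 + 439*66 = 29281.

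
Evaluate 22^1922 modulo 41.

1922 in binary is 11110000010, i.e. 1922 = 1024 + 512 + 256 + 128 + 2.
22^1 ≡ 22 (mod 41)
22^2 ≡ 22^2 = 484 ≡ 33 (mod 41)
22^4 ≡ 33^2 = 1089 ≡ 23 (mod 41)
22^8 ≡ 23^2 = 529 ≡ 37 (mod 41)
22^16 ≡ 37^2 = 1369 ≡ 16 (mod 41)
22^32 ≡ 16^2 = 256 ≡ 10 (mod 41)
22^64 ≡ 10^2 = 100 ≡ 18 (mod 41)
22^128 ≡ 18^2 = 324 ≡ 37 (mod 41)
22^256 ≡ 37^2 = 1369 ≡ 16 (mod 41)
22^512 ≡ 16^2 = 256 ≡ 10 (mod 41)
22^1024 ≡ 10^2 = 100 ≡ 18 (mod 41)
22^1922 = 22^1024 * 22^512 * 22^256 * 22^128 * 22^2 ≡ 18 * 10 * 16 * 37 * 33 (mod 41).
Accumulate the product:
18 * 10 = 180 ≡ 16
16 * 16 = 256 ≡ 10
10 * 37 = 370 ≡ 1
1 * 33 = 33

33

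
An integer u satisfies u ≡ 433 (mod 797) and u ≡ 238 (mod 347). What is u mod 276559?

797⁻¹ mod 347: 797·283 ≡ 1 (mod 347), so 797⁻¹ ≡ 283.
u = 433 + 797·((238 − 433)·283 mod 347) = 433 + 797·335 = 267428.

267428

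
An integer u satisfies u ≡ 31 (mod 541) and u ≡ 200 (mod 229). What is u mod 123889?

119051

541⁻¹ mod 229: 541×149 ≡ 1 (mod 229), so 541⁻¹ ≡ 149.
u = 31 + 541×((200 − 31)×149 mod 229) = 31 + 541×220 = 119051.
Check: 119051 mod 541 = 31, 119051 mod 229 = 200. ✓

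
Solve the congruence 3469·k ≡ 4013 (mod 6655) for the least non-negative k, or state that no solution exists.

gcd(3469, 6655) = 1, so a unique solution mod 6655 exists.
3469⁻¹ ≡ 729 (mod 6655).
k ≡ 729·4013 ≡ 3932 (mod 6655).

3932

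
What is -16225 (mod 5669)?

-16225 = -3·5669 + 782, so -16225 ≡ 782 (mod 5669).

782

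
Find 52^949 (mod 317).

52

By square-and-multiply:
949 in binary is 1110110101, i.e. 949 = 512 + 256 + 128 + 32 + 16 + 4 + 1.
52^1 ≡ 52 (mod 317)
52^2 ≡ 52^2 = 2704 ≡ 168 (mod 317)
52^4 ≡ 168^2 = 28224 ≡ 11 (mod 317)
52^8 ≡ 11^2 = 121 (mod 317)
52^16 ≡ 121^2 = 14641 ≡ 59 (mod 317)
52^32 ≡ 59^2 = 3481 ≡ 311 (mod 317)
52^64 ≡ 311^2 = 96721 ≡ 36 (mod 317)
52^128 ≡ 36^2 = 1296 ≡ 28 (mod 317)
52^256 ≡ 28^2 = 784 ≡ 150 (mod 317)
52^512 ≡ 150^2 = 22500 ≡ 310 (mod 317)
52^949 = 52^512 * 52^256 * 52^128 * 52^32 * 52^16 * 52^4 * 52^1 ≡ 310 * 150 * 28 * 311 * 59 * 11 * 52 (mod 317).
Accumulate the product:
310 * 150 = 46500 ≡ 218
218 * 28 = 6104 ≡ 81
81 * 311 = 25191 ≡ 148
148 * 59 = 8732 ≡ 173
173 * 11 = 1903 ≡ 1
1 * 52 = 52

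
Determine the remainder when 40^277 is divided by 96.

277 in binary is 100010101, i.e. 277 = 256 + 16 + 4 + 1.
40^1 ≡ 40 (mod 96)
40^2 ≡ 40^2 = 1600 ≡ 64 (mod 96)
40^4 ≡ 64^2 = 4096 ≡ 64 (mod 96)
40^8 ≡ 64^2 = 4096 ≡ 64 (mod 96)
40^16 ≡ 64^2 = 4096 ≡ 64 (mod 96)
40^32 ≡ 64^2 = 4096 ≡ 64 (mod 96)
40^64 ≡ 64^2 = 4096 ≡ 64 (mod 96)
40^128 ≡ 64^2 = 4096 ≡ 64 (mod 96)
40^256 ≡ 64^2 = 4096 ≡ 64 (mod 96)
40^277 = 40^256 · 40^16 · 40^4 · 40^1 ≡ 64 · 64 · 64 · 40 (mod 96).
Accumulate the product:
64 · 64 = 4096 ≡ 64
64 · 64 = 4096 ≡ 64
64 · 40 = 2560 ≡ 64

64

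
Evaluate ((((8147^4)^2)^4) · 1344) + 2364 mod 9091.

4228

(8147)^4 ≡ 2069 (mod 9091)
(2069)^2 ≡ 7991 (mod 9091)
(7991)^4 ≡ 4601 (mod 9091)
4601 · 1344 = 6183744 ≡ 1864 (mod 9091)
1864 + 2364 = 4228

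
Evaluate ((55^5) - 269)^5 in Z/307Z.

52

(55)^5 ≡ 241 (mod 307)
241 - 269 = -28 ≡ 279 (mod 307)
(279)^5 ≡ 52 (mod 307)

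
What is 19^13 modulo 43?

Compute successive squares:
19^1 ≡ 19 (mod 43)
19^2 ≡ 19^2 = 361 ≡ 17 (mod 43)
19^4 ≡ 17^2 = 289 ≡ 31 (mod 43)
19^8 ≡ 31^2 = 961 ≡ 15 (mod 43)
19^13 = 19^8 * 19^4 * 19^1 ≡ 15 * 31 * 19 (mod 43).
Accumulate the product:
15 * 31 = 465 ≡ 35
35 * 19 = 665 ≡ 20

20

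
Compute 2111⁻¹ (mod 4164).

359

Run the extended Euclidean algorithm:
4164 = 1×2111 + 2053
2111 = 1×2053 + 58
2053 = 35×58 + 23
58 = 2×23 + 12
23 = 1×12 + 11
12 = 1×11 + 1
11 = 11×1 + 0
gcd(2111, 4164) = 1, so the inverse exists.
Back-substitute for 1:
1 = 1×12 − 1×11
  = −1×23 + 2×12
  = 2×58 − 5×23
  = −5×2053 + 177×58
  = 177×2111 − 182×2053
  = −182×4164 + 359×2111
So 2111⁻¹ ≡ 359 (mod 4164).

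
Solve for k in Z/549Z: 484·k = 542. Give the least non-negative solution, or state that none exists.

17

gcd(484, 549) = 1, so a unique solution mod 549 exists.
484⁻¹ ≡ 76 (mod 549).
k ≡ 76·542 ≡ 17 (mod 549).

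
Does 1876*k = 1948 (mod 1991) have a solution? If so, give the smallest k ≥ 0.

gcd(1876, 1991) = 1, so a unique solution mod 1991 exists.
1876⁻¹ ≡ 277 (mod 1991).
k ≡ 277*1948 ≡ 35 (mod 1991).

35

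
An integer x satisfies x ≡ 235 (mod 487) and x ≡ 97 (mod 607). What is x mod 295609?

163380

487⁻¹ mod 607: 487·521 ≡ 1 (mod 607), so 487⁻¹ ≡ 521.
x = 235 + 487·((97 − 235)·521 mod 607) = 235 + 487·335 = 163380.
Check: 163380 mod 487 = 235, 163380 mod 607 = 97. ✓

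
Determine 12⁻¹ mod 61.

Run the extended Euclidean algorithm:
61 = 5·12 + 1
12 = 12·1 + 0
gcd(12, 61) = 1, so the inverse exists.
Back-substitute for 1:
1 = 1·61 − 5·12
So 12⁻¹ ≡ −5 ≡ 56 (mod 61).

56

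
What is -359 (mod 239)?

119

-359 = -2*239 + 119, so -359 ≡ 119 (mod 239).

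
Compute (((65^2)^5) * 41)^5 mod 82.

41

(65)^2 ≡ 43 (mod 82)
(43)^5 ≡ 73 (mod 82)
73 * 41 = 2993 ≡ 41 (mod 82)
(41)^5 ≡ 41 (mod 82)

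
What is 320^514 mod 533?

514 in binary is 1000000010, i.e. 514 = 512 + 2.
320^1 ≡ 320 (mod 533)
320^2 ≡ 320^2 = 102400 ≡ 64 (mod 533)
320^4 ≡ 64^2 = 4096 ≡ 365 (mod 533)
320^8 ≡ 365^2 = 133225 ≡ 508 (mod 533)
320^16 ≡ 508^2 = 258064 ≡ 92 (mod 533)
320^32 ≡ 92^2 = 8464 ≡ 469 (mod 533)
320^64 ≡ 469^2 = 219961 ≡ 365 (mod 533)
320^128 ≡ 365^2 = 133225 ≡ 508 (mod 533)
320^256 ≡ 508^2 = 258064 ≡ 92 (mod 533)
320^512 ≡ 92^2 = 8464 ≡ 469 (mod 533)
320^514 = 320^512 × 320^2 ≡ 469 × 64 (mod 533).
469 × 64 = 30016 ≡ 168 (mod 533).

168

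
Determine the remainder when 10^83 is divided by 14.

12

83 in binary is 1010011, i.e. 83 = 64 + 16 + 2 + 1.
10^1 ≡ 10 (mod 14)
10^2 ≡ 10^2 = 100 ≡ 2 (mod 14)
10^4 ≡ 2^2 = 4 (mod 14)
10^8 ≡ 4^2 = 16 ≡ 2 (mod 14)
10^16 ≡ 2^2 = 4 (mod 14)
10^32 ≡ 4^2 = 16 ≡ 2 (mod 14)
10^64 ≡ 2^2 = 4 (mod 14)
10^83 = 10^64 × 10^16 × 10^2 × 10^1 ≡ 4 × 4 × 2 × 10 (mod 14).
Accumulate the product:
4 × 4 = 16 ≡ 2
2 × 2 = 4
4 × 10 = 40 ≡ 12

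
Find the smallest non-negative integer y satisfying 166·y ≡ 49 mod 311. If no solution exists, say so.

gcd(166, 311) = 1, so a unique solution mod 311 exists.
166⁻¹ ≡ 163 (mod 311).
y ≡ 163·49 ≡ 212 (mod 311).

212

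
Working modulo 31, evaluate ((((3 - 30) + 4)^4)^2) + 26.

11

3 - 30 = -27 ≡ 4 (mod 31)
4 + 4 = 8
(8)^4 ≡ 4 (mod 31)
(4)^2 ≡ 16 (mod 31)
16 + 26 = 42 ≡ 11 (mod 31)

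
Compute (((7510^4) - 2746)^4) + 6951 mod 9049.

(7510)^4 ≡ 2432 (mod 9049)
2432 - 2746 = -314 ≡ 8735 (mod 9049)
(8735)^4 ≡ 2447 (mod 9049)
2447 + 6951 = 9398 ≡ 349 (mod 9049)

349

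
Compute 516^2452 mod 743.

By square-and-multiply:
2452 in binary is 100110010100, i.e. 2452 = 2048 + 256 + 128 + 16 + 4.
516^1 ≡ 516 (mod 743)
516^2 ≡ 516^2 = 266256 ≡ 262 (mod 743)
516^4 ≡ 262^2 = 68644 ≡ 288 (mod 743)
516^8 ≡ 288^2 = 82944 ≡ 471 (mod 743)
516^16 ≡ 471^2 = 221841 ≡ 427 (mod 743)
516^32 ≡ 427^2 = 182329 ≡ 294 (mod 743)
516^64 ≡ 294^2 = 86436 ≡ 248 (mod 743)
516^128 ≡ 248^2 = 61504 ≡ 578 (mod 743)
516^256 ≡ 578^2 = 334084 ≡ 477 (mod 743)
516^512 ≡ 477^2 = 227529 ≡ 171 (mod 743)
516^1024 ≡ 171^2 = 29241 ≡ 264 (mod 743)
516^2048 ≡ 264^2 = 69696 ≡ 597 (mod 743)
516^2452 = 516^2048 · 516^256 · 516^128 · 516^16 · 516^4 ≡ 597 · 477 · 578 · 427 · 288 (mod 743).
Accumulate the product:
597 · 477 = 284769 ≡ 200
200 · 578 = 115600 ≡ 435
435 · 427 = 185745 ≡ 738
738 · 288 = 212544 ≡ 46

46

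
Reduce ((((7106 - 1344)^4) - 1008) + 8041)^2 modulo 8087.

7106 - 1344 = 5762
(5762)^4 ≡ 4667 (mod 8087)
4667 - 1008 = 3659
3659 + 8041 = 11700 ≡ 3613 (mod 8087)
(3613)^2 ≡ 1351 (mod 8087)

1351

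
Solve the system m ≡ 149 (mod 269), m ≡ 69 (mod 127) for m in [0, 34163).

269⁻¹ mod 127: 269×17 ≡ 1 (mod 127), so 269⁻¹ ≡ 17.
m = 149 + 269×((69 − 149)×17 mod 127) = 149 + 269×37 = 10102.
Check: 10102 mod 269 = 149, 10102 mod 127 = 69. ✓

10102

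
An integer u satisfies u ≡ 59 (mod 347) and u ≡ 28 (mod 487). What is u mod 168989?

153433

347⁻¹ mod 487: 347*80 ≡ 1 (mod 487), so 347⁻¹ ≡ 80.
u = 59 + 347*((28 − 59)*80 mod 487) = 59 + 347*442 = 153433.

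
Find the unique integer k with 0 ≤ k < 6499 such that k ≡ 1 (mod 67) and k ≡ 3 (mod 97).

67⁻¹ mod 97: 67×42 ≡ 1 (mod 97), so 67⁻¹ ≡ 42.
k = 1 + 67×((3 − 1)×42 mod 97) = 1 + 67×84 = 5629.
Check: 5629 mod 67 = 1, 5629 mod 97 = 3. ✓

5629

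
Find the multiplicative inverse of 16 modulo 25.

25 = 1*16 + 9
16 = 1*9 + 7
9 = 1*7 + 2
7 = 3*2 + 1
2 = 2*1 + 0
gcd(16, 25) = 1, so the inverse exists.
Back-substitute for 1:
1 = 1*7 − 3*2
  = −3*9 + 4*7
  = 4*16 − 7*9
  = −7*25 + 11*16
So 16⁻¹ ≡ 11 (mod 25).

11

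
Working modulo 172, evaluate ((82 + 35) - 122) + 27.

82 + 35 = 117
117 - 122 = -5 ≡ 167 (mod 172)
167 + 27 = 194 ≡ 22 (mod 172)

22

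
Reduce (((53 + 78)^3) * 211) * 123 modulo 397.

105

53 + 78 = 131
(131)^3 ≡ 277 (mod 397)
277 * 211 = 58447 ≡ 88 (mod 397)
88 * 123 = 10824 ≡ 105 (mod 397)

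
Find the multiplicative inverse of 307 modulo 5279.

3783

By the extended Euclidean algorithm:
5279 = 17*307 + 60
307 = 5*60 + 7
60 = 8*7 + 4
7 = 1*4 + 3
4 = 1*3 + 1
3 = 3*1 + 0
gcd(307, 5279) = 1, so the inverse exists.
Bézout: 1 = 87*5279 − 1496*307.
So 307⁻¹ ≡ −1496 ≡ 3783 (mod 5279).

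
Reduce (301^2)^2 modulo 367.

102

(301)^2 ≡ 319 (mod 367)
(319)^2 ≡ 102 (mod 367)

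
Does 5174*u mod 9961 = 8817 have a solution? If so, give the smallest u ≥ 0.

gcd(5174, 9961) = 1, so a unique solution mod 9961 exists.
5174⁻¹ ≡ 1184 (mod 9961).
u ≡ 1184*8817 ≡ 200 (mod 9961).

200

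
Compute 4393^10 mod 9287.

9149

Compute successive squares:
10 in binary is 1010, i.e. 10 = 8 + 2.
4393^1 ≡ 4393 (mod 9287)
4393^2 ≡ 4393^2 = 19298449 ≡ 63 (mod 9287)
4393^4 ≡ 63^2 = 3969 (mod 9287)
4393^8 ≡ 3969^2 = 15752961 ≡ 2209 (mod 9287)
4393^10 = 4393^8 × 4393^2 ≡ 2209 × 63 (mod 9287).
2209 × 63 = 139167 ≡ 9149 (mod 9287).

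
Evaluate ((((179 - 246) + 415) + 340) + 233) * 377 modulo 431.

179 - 246 = -67 ≡ 364 (mod 431)
364 + 415 = 779 ≡ 348 (mod 431)
348 + 340 = 688 ≡ 257 (mod 431)
257 + 233 = 490 ≡ 59 (mod 431)
59 * 377 = 22243 ≡ 262 (mod 431)

262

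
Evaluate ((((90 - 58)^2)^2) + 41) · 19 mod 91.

90 - 58 = 32
(32)^2 ≡ 23 (mod 91)
(23)^2 ≡ 74 (mod 91)
74 + 41 = 115 ≡ 24 (mod 91)
24 · 19 = 456 ≡ 1 (mod 91)

1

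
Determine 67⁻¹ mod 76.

59

76 = 1*67 + 9
67 = 7*9 + 4
9 = 2*4 + 1
4 = 4*1 + 0
gcd(67, 76) = 1, so the inverse exists.
Back-substitute for 1:
1 = 1*9 − 2*4
  = −2*67 + 15*9
  = 15*76 − 17*67
So 67⁻¹ ≡ −17 ≡ 59 (mod 76).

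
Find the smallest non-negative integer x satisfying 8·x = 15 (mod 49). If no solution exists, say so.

8

gcd(8, 49) = 1, so a unique solution mod 49 exists.
8⁻¹ ≡ 43 (mod 49).
x ≡ 43·15 ≡ 8 (mod 49).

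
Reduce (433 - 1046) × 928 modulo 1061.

433 - 1046 = -613 ≡ 448 (mod 1061)
448 × 928 = 415744 ≡ 893 (mod 1061)

893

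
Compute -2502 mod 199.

85

-2502 = -13×199 + 85, so -2502 ≡ 85 (mod 199).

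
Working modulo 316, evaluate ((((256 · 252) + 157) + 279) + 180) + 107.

139

256 · 252 = 64512 ≡ 48 (mod 316)
48 + 157 = 205
205 + 279 = 484 ≡ 168 (mod 316)
168 + 180 = 348 ≡ 32 (mod 316)
32 + 107 = 139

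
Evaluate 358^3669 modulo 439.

Using repeated squaring:
3669 in binary is 111001010101, i.e. 3669 = 2048 + 1024 + 512 + 64 + 16 + 4 + 1.
358^1 ≡ 358 (mod 439)
358^2 ≡ 358^2 = 128164 ≡ 415 (mod 439)
358^4 ≡ 415^2 = 172225 ≡ 137 (mod 439)
358^8 ≡ 137^2 = 18769 ≡ 331 (mod 439)
358^16 ≡ 331^2 = 109561 ≡ 250 (mod 439)
358^32 ≡ 250^2 = 62500 ≡ 162 (mod 439)
358^64 ≡ 162^2 = 26244 ≡ 343 (mod 439)
358^128 ≡ 343^2 = 117649 ≡ 436 (mod 439)
358^256 ≡ 436^2 = 190096 ≡ 9 (mod 439)
358^512 ≡ 9^2 = 81 (mod 439)
358^1024 ≡ 81^2 = 6561 ≡ 415 (mod 439)
358^2048 ≡ 415^2 = 172225 ≡ 137 (mod 439)
358^3669 = 358^2048 * 358^1024 * 358^512 * 358^64 * 358^16 * 358^4 * 358^1 ≡ 137 * 415 * 81 * 343 * 250 * 137 * 358 (mod 439).
Accumulate the product:
137 * 415 = 56855 ≡ 224
224 * 81 = 18144 ≡ 145
145 * 343 = 49735 ≡ 128
128 * 250 = 32000 ≡ 392
392 * 137 = 53704 ≡ 146
146 * 358 = 52268 ≡ 27

27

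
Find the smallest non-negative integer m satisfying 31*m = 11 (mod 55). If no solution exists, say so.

gcd(31, 55) = 1, so a unique solution mod 55 exists.
31⁻¹ ≡ 16 (mod 55).
m ≡ 16*11 ≡ 11 (mod 55).

11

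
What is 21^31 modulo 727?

592

21^1 ≡ 21 (mod 727)
21^2 ≡ 21^2 = 441 (mod 727)
21^4 ≡ 441^2 = 194481 ≡ 372 (mod 727)
21^8 ≡ 372^2 = 138384 ≡ 254 (mod 727)
21^16 ≡ 254^2 = 64516 ≡ 540 (mod 727)
21^31 = 21^16 · 21^8 · 21^4 · 21^2 · 21^1 ≡ 540 · 254 · 372 · 441 · 21 (mod 727).
Accumulate the product:
540 · 254 = 137160 ≡ 484
484 · 372 = 180048 ≡ 479
479 · 441 = 211239 ≡ 409
409 · 21 = 8589 ≡ 592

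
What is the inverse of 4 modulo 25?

By the extended Euclidean algorithm:
25 = 6*4 + 1
4 = 4*1 + 0
gcd(4, 25) = 1, so the inverse exists.
Back-substitute for 1:
1 = 1*25 − 6*4
So 4⁻¹ ≡ −6 ≡ 19 (mod 25).

19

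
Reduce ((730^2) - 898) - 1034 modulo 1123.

(730)^2 ≡ 598 (mod 1123)
598 - 898 = -300 ≡ 823 (mod 1123)
823 - 1034 = -211 ≡ 912 (mod 1123)

912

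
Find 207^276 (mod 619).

207^1 ≡ 207 (mod 619)
207^2 ≡ 207^2 = 42849 ≡ 138 (mod 619)
207^4 ≡ 138^2 = 19044 ≡ 474 (mod 619)
207^8 ≡ 474^2 = 224676 ≡ 598 (mod 619)
207^16 ≡ 598^2 = 357604 ≡ 441 (mod 619)
207^32 ≡ 441^2 = 194481 ≡ 115 (mod 619)
207^64 ≡ 115^2 = 13225 ≡ 226 (mod 619)
207^128 ≡ 226^2 = 51076 ≡ 318 (mod 619)
207^256 ≡ 318^2 = 101124 ≡ 227 (mod 619)
207^276 = 207^256 × 207^16 × 207^4 ≡ 227 × 441 × 474 (mod 619).
Accumulate the product:
227 × 441 = 100107 ≡ 448
448 × 474 = 212352 ≡ 35

35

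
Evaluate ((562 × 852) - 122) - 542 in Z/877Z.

562 × 852 = 478824 ≡ 859 (mod 877)
859 - 122 = 737
737 - 542 = 195

195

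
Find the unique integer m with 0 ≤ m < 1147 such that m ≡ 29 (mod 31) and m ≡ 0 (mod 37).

31⁻¹ mod 37: 31*6 ≡ 1 (mod 37), so 31⁻¹ ≡ 6.
m = 29 + 31*((0 − 29)*6 mod 37) = 29 + 31*11 = 370.
Check: 370 mod 31 = 29, 370 mod 37 = 0. ✓

370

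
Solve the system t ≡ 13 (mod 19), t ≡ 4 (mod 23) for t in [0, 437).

165

19⁻¹ mod 23: 19×17 ≡ 1 (mod 23), so 19⁻¹ ≡ 17.
t = 13 + 19×((4 − 13)×17 mod 23) = 13 + 19×8 = 165.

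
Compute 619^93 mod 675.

Using repeated squaring:
93 in binary is 1011101, i.e. 93 = 64 + 16 + 8 + 4 + 1.
619^1 ≡ 619 (mod 675)
619^2 ≡ 619^2 = 383161 ≡ 436 (mod 675)
619^4 ≡ 436^2 = 190096 ≡ 421 (mod 675)
619^8 ≡ 421^2 = 177241 ≡ 391 (mod 675)
619^16 ≡ 391^2 = 152881 ≡ 331 (mod 675)
619^32 ≡ 331^2 = 109561 ≡ 211 (mod 675)
619^64 ≡ 211^2 = 44521 ≡ 646 (mod 675)
619^93 = 619^64 · 619^16 · 619^8 · 619^4 · 619^1 ≡ 646 · 331 · 391 · 421 · 619 (mod 675).
Accumulate the product:
646 · 331 = 213826 ≡ 526
526 · 391 = 205666 ≡ 466
466 · 421 = 196186 ≡ 436
436 · 619 = 269884 ≡ 559

559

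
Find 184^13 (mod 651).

184^1 ≡ 184 (mod 651)
184^2 ≡ 184^2 = 33856 ≡ 4 (mod 651)
184^4 ≡ 4^2 = 16 (mod 651)
184^8 ≡ 16^2 = 256 (mod 651)
184^13 = 184^8 * 184^4 * 184^1 ≡ 256 * 16 * 184 (mod 651).
Accumulate the product:
256 * 16 = 4096 ≡ 190
190 * 184 = 34960 ≡ 457

457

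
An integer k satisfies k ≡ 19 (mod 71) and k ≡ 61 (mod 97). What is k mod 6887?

71⁻¹ mod 97: 71·41 ≡ 1 (mod 97), so 71⁻¹ ≡ 41.
k = 19 + 71·((61 − 19)·41 mod 97) = 19 + 71·73 = 5202.

5202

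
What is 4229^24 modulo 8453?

4829

4229^1 ≡ 4229 (mod 8453)
4229^2 ≡ 4229^2 = 17884441 ≡ 6346 (mod 8453)
4229^4 ≡ 6346^2 = 40271716 ≡ 1624 (mod 8453)
4229^8 ≡ 1624^2 = 2637376 ≡ 40 (mod 8453)
4229^16 ≡ 40^2 = 1600 (mod 8453)
4229^24 = 4229^16 × 4229^8 ≡ 1600 × 40 (mod 8453).
1600 × 40 = 64000 ≡ 4829 (mod 8453).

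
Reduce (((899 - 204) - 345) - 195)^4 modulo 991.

899 - 204 = 695
695 - 345 = 350
350 - 195 = 155
(155)^4 ≡ 603 (mod 991)

603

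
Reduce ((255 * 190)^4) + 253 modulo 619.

234

255 * 190 = 48450 ≡ 168 (mod 619)
(168)^4 ≡ 600 (mod 619)
600 + 253 = 853 ≡ 234 (mod 619)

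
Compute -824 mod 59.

-824 = -14·59 + 2, so -824 ≡ 2 (mod 59).

2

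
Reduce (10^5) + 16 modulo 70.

56

(10)^5 ≡ 40 (mod 70)
40 + 16 = 56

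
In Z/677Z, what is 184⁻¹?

Run the extended Euclidean algorithm:
677 = 3*184 + 125
184 = 1*125 + 59
125 = 2*59 + 7
59 = 8*7 + 3
7 = 2*3 + 1
3 = 3*1 + 0
gcd(184, 677) = 1, so the inverse exists.
Bézout: 1 = 53*677 − 195*184.
So 184⁻¹ ≡ −195 ≡ 482 (mod 677).

482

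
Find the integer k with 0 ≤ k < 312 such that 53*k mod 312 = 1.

312 = 5×53 + 47
53 = 1×47 + 6
47 = 7×6 + 5
6 = 1×5 + 1
5 = 5×1 + 0
gcd(53, 312) = 1, so the inverse exists.
Back-substitute for 1:
1 = 1×6 − 1×5
  = −1×47 + 8×6
  = 8×53 − 9×47
  = −9×312 + 53×53
So 53⁻¹ ≡ 53 (mod 312).

53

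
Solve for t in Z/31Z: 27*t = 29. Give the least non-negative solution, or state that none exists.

16

gcd(27, 31) = 1, so a unique solution mod 31 exists.
27⁻¹ ≡ 23 (mod 31).
t ≡ 23*29 ≡ 16 (mod 31).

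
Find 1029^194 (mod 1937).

Using repeated squaring:
1029^1 ≡ 1029 (mod 1937)
1029^2 ≡ 1029^2 = 1058841 ≡ 1239 (mod 1937)
1029^4 ≡ 1239^2 = 1535121 ≡ 1017 (mod 1937)
1029^8 ≡ 1017^2 = 1034289 ≡ 1868 (mod 1937)
1029^16 ≡ 1868^2 = 3489424 ≡ 887 (mod 1937)
1029^32 ≡ 887^2 = 786769 ≡ 347 (mod 1937)
1029^64 ≡ 347^2 = 120409 ≡ 315 (mod 1937)
1029^128 ≡ 315^2 = 99225 ≡ 438 (mod 1937)
1029^194 = 1029^128 · 1029^64 · 1029^2 ≡ 438 · 315 · 1239 (mod 1937).
Accumulate the product:
438 · 315 = 137970 ≡ 443
443 · 1239 = 548877 ≡ 706

706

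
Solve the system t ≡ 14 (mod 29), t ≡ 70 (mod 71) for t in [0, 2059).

1348

29⁻¹ mod 71: 29×49 ≡ 1 (mod 71), so 29⁻¹ ≡ 49.
t = 14 + 29×((70 − 14)×49 mod 71) = 14 + 29×46 = 1348.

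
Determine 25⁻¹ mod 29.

29 = 1×25 + 4
25 = 6×4 + 1
4 = 4×1 + 0
gcd(25, 29) = 1, so the inverse exists.
Back-substitute for 1:
1 = 1×25 − 6×4
  = −6×29 + 7×25
So 25⁻¹ ≡ 7 (mod 29).

7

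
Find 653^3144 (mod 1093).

Compute successive squares:
3144 in binary is 110001001000, i.e. 3144 = 2048 + 1024 + 64 + 8.
653^1 ≡ 653 (mod 1093)
653^2 ≡ 653^2 = 426409 ≡ 139 (mod 1093)
653^4 ≡ 139^2 = 19321 ≡ 740 (mod 1093)
653^8 ≡ 740^2 = 547600 ≡ 7 (mod 1093)
653^16 ≡ 7^2 = 49 (mod 1093)
653^32 ≡ 49^2 = 2401 ≡ 215 (mod 1093)
653^64 ≡ 215^2 = 46225 ≡ 319 (mod 1093)
653^128 ≡ 319^2 = 101761 ≡ 112 (mod 1093)
653^256 ≡ 112^2 = 12544 ≡ 521 (mod 1093)
653^512 ≡ 521^2 = 271441 ≡ 377 (mod 1093)
653^1024 ≡ 377^2 = 142129 ≡ 39 (mod 1093)
653^2048 ≡ 39^2 = 1521 ≡ 428 (mod 1093)
653^3144 = 653^2048 · 653^1024 · 653^64 · 653^8 ≡ 428 · 39 · 319 · 7 (mod 1093).
Accumulate the product:
428 · 39 = 16692 ≡ 297
297 · 319 = 94743 ≡ 745
745 · 7 = 5215 ≡ 843

843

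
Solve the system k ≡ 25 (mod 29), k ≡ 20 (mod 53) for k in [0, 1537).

29⁻¹ mod 53: 29×11 ≡ 1 (mod 53), so 29⁻¹ ≡ 11.
k = 25 + 29×((20 − 25)×11 mod 53) = 25 + 29×51 = 1504.

1504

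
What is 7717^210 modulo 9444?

8845

Using repeated squaring:
210 in binary is 11010010, i.e. 210 = 128 + 64 + 16 + 2.
7717^1 ≡ 7717 (mod 9444)
7717^2 ≡ 7717^2 = 59552089 ≡ 7669 (mod 9444)
7717^4 ≡ 7669^2 = 58813561 ≡ 5773 (mod 9444)
7717^8 ≡ 5773^2 = 33327529 ≡ 9097 (mod 9444)
7717^16 ≡ 9097^2 = 82755409 ≡ 7081 (mod 9444)
7717^32 ≡ 7081^2 = 50140561 ≡ 2365 (mod 9444)
7717^64 ≡ 2365^2 = 5593225 ≡ 2377 (mod 9444)
7717^128 ≡ 2377^2 = 5650129 ≡ 2617 (mod 9444)
7717^210 = 7717^128 * 7717^64 * 7717^16 * 7717^2 ≡ 2617 * 2377 * 7081 * 7669 (mod 9444).
Accumulate the product:
2617 * 2377 = 6220609 ≡ 6457
6457 * 7081 = 45722017 ≡ 3613
3613 * 7669 = 27708097 ≡ 8845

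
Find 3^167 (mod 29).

10

Using repeated squaring:
167 in binary is 10100111, i.e. 167 = 128 + 32 + 4 + 2 + 1.
3^1 ≡ 3 (mod 29)
3^2 ≡ 3^2 = 9 (mod 29)
3^4 ≡ 9^2 = 81 ≡ 23 (mod 29)
3^8 ≡ 23^2 = 529 ≡ 7 (mod 29)
3^16 ≡ 7^2 = 49 ≡ 20 (mod 29)
3^32 ≡ 20^2 = 400 ≡ 23 (mod 29)
3^64 ≡ 23^2 = 529 ≡ 7 (mod 29)
3^128 ≡ 7^2 = 49 ≡ 20 (mod 29)
3^167 = 3^128 · 3^32 · 3^4 · 3^2 · 3^1 ≡ 20 · 23 · 23 · 9 · 3 (mod 29).
Accumulate the product:
20 · 23 = 460 ≡ 25
25 · 23 = 575 ≡ 24
24 · 9 = 216 ≡ 13
13 · 3 = 39 ≡ 10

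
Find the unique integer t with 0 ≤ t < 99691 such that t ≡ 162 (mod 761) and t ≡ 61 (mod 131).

19187

761⁻¹ mod 131: 761*110 ≡ 1 (mod 131), so 761⁻¹ ≡ 110.
t = 162 + 761*((61 − 162)*110 mod 131) = 162 + 761*25 = 19187.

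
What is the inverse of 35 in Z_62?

39

62 = 1×35 + 27
35 = 1×27 + 8
27 = 3×8 + 3
8 = 2×3 + 2
3 = 1×2 + 1
2 = 2×1 + 0
gcd(35, 62) = 1, so the inverse exists.
Back-substitute for 1:
1 = 1×3 − 1×2
  = −1×8 + 3×3
  = 3×27 − 10×8
  = −10×35 + 13×27
  = 13×62 − 23×35
So 35⁻¹ ≡ −23 ≡ 39 (mod 62).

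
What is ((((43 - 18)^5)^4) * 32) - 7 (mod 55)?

43 - 18 = 25
(25)^5 ≡ 45 (mod 55)
(45)^4 ≡ 45 (mod 55)
45 * 32 = 1440 ≡ 10 (mod 55)
10 - 7 = 3

3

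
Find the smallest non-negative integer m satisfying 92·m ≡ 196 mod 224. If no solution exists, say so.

7

gcd(92, 224) = 4, and 4 | 196, so solutions exist.
Divide through by 4: 23·m mod 56 = 49.
23⁻¹ ≡ 39 (mod 56).
m ≡ 39·49 ≡ 7 (mod 56).
The smallest non-negative solution is m = 7.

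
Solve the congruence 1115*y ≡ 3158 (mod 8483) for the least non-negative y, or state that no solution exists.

gcd(1115, 8483) = 1, so a unique solution mod 8483 exists.
1115⁻¹ ≡ 5843 (mod 8483).
y ≡ 5843*3158 ≡ 1669 (mod 8483).

1669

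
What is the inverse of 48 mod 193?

189

Apply the Euclidean algorithm and back-substitute:
193 = 4×48 + 1
48 = 48×1 + 0
gcd(48, 193) = 1, so the inverse exists.
Bézout: 1 = 1×193 − 4×48.
So 48⁻¹ ≡ −4 ≡ 189 (mod 193).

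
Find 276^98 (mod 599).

151

98 in binary is 1100010, i.e. 98 = 64 + 32 + 2.
276^1 ≡ 276 (mod 599)
276^2 ≡ 276^2 = 76176 ≡ 103 (mod 599)
276^4 ≡ 103^2 = 10609 ≡ 426 (mod 599)
276^8 ≡ 426^2 = 181476 ≡ 578 (mod 599)
276^16 ≡ 578^2 = 334084 ≡ 441 (mod 599)
276^32 ≡ 441^2 = 194481 ≡ 405 (mod 599)
276^64 ≡ 405^2 = 164025 ≡ 498 (mod 599)
276^98 = 276^64 · 276^32 · 276^2 ≡ 498 · 405 · 103 (mod 599).
Accumulate the product:
498 · 405 = 201690 ≡ 426
426 · 103 = 43878 ≡ 151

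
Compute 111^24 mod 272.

1

24 in binary is 11000, i.e. 24 = 16 + 8.
111^1 ≡ 111 (mod 272)
111^2 ≡ 111^2 = 12321 ≡ 81 (mod 272)
111^4 ≡ 81^2 = 6561 ≡ 33 (mod 272)
111^8 ≡ 33^2 = 1089 ≡ 1 (mod 272)
111^16 ≡ 1^2 = 1 (mod 272)
111^24 = 111^16 * 111^8 ≡ 1 * 1 (mod 272).
1 * 1 = 1 ≡ 1 (mod 272).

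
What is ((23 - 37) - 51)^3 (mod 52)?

23 - 37 = -14 ≡ 38 (mod 52)
38 - 51 = -13 ≡ 39 (mod 52)
(39)^3 ≡ 39 (mod 52)

39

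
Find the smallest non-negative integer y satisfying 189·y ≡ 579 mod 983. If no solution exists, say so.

gcd(189, 983) = 1, so a unique solution mod 983 exists.
189⁻¹ ≡ 957 (mod 983).
y ≡ 957·579 ≡ 674 (mod 983).

674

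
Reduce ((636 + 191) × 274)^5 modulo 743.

636 + 191 = 827 ≡ 84 (mod 743)
84 × 274 = 23016 ≡ 726 (mod 743)
(726)^5 ≡ 16 (mod 743)

16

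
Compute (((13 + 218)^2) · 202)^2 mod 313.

13 + 218 = 231
(231)^2 ≡ 151 (mod 313)
151 · 202 = 30502 ≡ 141 (mod 313)
(141)^2 ≡ 162 (mod 313)

162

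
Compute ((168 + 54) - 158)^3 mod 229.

168

168 + 54 = 222
222 - 158 = 64
(64)^3 ≡ 168 (mod 229)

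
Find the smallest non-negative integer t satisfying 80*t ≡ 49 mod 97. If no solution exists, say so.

77

gcd(80, 97) = 1, so a unique solution mod 97 exists.
80⁻¹ ≡ 57 (mod 97).
t ≡ 57*49 ≡ 77 (mod 97).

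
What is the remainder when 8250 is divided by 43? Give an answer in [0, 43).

37

8250 = 191·43 + 37, so 8250 ≡ 37 (mod 43).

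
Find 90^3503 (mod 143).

By square-and-multiply:
3503 in binary is 110110101111, i.e. 3503 = 2048 + 1024 + 256 + 128 + 32 + 8 + 4 + 2 + 1.
90^1 ≡ 90 (mod 143)
90^2 ≡ 90^2 = 8100 ≡ 92 (mod 143)
90^4 ≡ 92^2 = 8464 ≡ 27 (mod 143)
90^8 ≡ 27^2 = 729 ≡ 14 (mod 143)
90^16 ≡ 14^2 = 196 ≡ 53 (mod 143)
90^32 ≡ 53^2 = 2809 ≡ 92 (mod 143)
90^64 ≡ 92^2 = 8464 ≡ 27 (mod 143)
90^128 ≡ 27^2 = 729 ≡ 14 (mod 143)
90^256 ≡ 14^2 = 196 ≡ 53 (mod 143)
90^512 ≡ 53^2 = 2809 ≡ 92 (mod 143)
90^1024 ≡ 92^2 = 8464 ≡ 27 (mod 143)
90^2048 ≡ 27^2 = 729 ≡ 14 (mod 143)
90^3503 = 90^2048 * 90^1024 * 90^256 * 90^128 * 90^32 * 90^8 * 90^4 * 90^2 * 90^1 ≡ 14 * 27 * 53 * 14 * 92 * 14 * 27 * 92 * 90 (mod 143).
Accumulate the product:
14 * 27 = 378 ≡ 92
92 * 53 = 4876 ≡ 14
14 * 14 = 196 ≡ 53
53 * 92 = 4876 ≡ 14
14 * 14 = 196 ≡ 53
53 * 27 = 1431 ≡ 1
1 * 92 = 92
92 * 90 = 8280 ≡ 129

129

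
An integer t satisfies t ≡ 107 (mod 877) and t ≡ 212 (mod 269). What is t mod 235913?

119379

877⁻¹ mod 269: 877·196 ≡ 1 (mod 269), so 877⁻¹ ≡ 196.
t = 107 + 877·((212 − 107)·196 mod 269) = 107 + 877·136 = 119379.
Check: 119379 mod 877 = 107, 119379 mod 269 = 212. ✓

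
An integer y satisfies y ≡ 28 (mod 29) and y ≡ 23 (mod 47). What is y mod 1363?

29⁻¹ mod 47: 29*13 ≡ 1 (mod 47), so 29⁻¹ ≡ 13.
y = 28 + 29*((23 − 28)*13 mod 47) = 28 + 29*29 = 869.
Check: 869 mod 29 = 28, 869 mod 47 = 23. ✓

869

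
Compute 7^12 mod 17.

By square-and-multiply:
12 in binary is 1100, i.e. 12 = 8 + 4.
7^1 ≡ 7 (mod 17)
7^2 ≡ 7^2 = 49 ≡ 15 (mod 17)
7^4 ≡ 15^2 = 225 ≡ 4 (mod 17)
7^8 ≡ 4^2 = 16 (mod 17)
7^12 = 7^8 * 7^4 ≡ 16 * 4 (mod 17).
16 * 4 = 64 ≡ 13 (mod 17).

13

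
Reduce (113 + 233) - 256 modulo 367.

90

113 + 233 = 346
346 - 256 = 90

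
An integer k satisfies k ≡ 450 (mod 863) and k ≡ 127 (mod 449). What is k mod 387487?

863⁻¹ mod 449: 863*372 ≡ 1 (mod 449), so 863⁻¹ ≡ 372.
k = 450 + 863*((127 − 450)*372 mod 449) = 450 + 863*176 = 152338.

152338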